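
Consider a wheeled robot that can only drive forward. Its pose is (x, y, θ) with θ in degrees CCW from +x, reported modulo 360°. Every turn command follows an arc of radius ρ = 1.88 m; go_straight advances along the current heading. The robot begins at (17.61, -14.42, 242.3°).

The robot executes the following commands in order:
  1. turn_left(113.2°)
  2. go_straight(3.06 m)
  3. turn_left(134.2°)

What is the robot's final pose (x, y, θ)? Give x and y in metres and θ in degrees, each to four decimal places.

(23.7716, -14.3331, 129.7000°)

set_pose: (x, y, θ) = (17.6100, -14.4200, 242.3000°), ρ = 1.88
turn_left(113.2°): centre at ρ to the left, rotate +113.2° → (19.1270, -17.1681, 355.5000°)
go_straight(3.06): x += 3.06·cos θ, y += 3.06·sin θ → (22.1776, -17.4082, 355.5000°)
turn_left(134.2°): centre at ρ to the left, rotate +134.2° → (23.7716, -14.3331, 489.7000° ≡ 129.7000°)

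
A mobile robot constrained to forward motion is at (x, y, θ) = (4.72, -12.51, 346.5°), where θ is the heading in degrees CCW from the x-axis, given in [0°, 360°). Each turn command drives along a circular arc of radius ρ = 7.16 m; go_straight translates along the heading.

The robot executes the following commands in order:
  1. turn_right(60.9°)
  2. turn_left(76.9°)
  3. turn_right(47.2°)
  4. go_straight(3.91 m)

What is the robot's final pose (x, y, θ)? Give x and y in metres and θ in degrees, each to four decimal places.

(25.2812, -27.5886, 315.3000°)

set_pose: (x, y, θ) = (4.7200, -12.5100, 346.5000°), ρ = 7.16
turn_right(60.9°): centre at ρ to the right, rotate −60.9° → (9.9448, -17.5467, 285.6000°)
turn_left(76.9°): centre at ρ to the left, rotate +76.9° → (17.1533, -22.7744, 362.5000° ≡ 2.5000°)
turn_right(47.2°): centre at ρ to the right, rotate −47.2° → (22.5020, -24.8383, -44.7000° ≡ 315.3000°)
go_straight(3.91): x += 3.91·cos θ, y += 3.91·sin θ → (25.2812, -27.5886, 315.3000°)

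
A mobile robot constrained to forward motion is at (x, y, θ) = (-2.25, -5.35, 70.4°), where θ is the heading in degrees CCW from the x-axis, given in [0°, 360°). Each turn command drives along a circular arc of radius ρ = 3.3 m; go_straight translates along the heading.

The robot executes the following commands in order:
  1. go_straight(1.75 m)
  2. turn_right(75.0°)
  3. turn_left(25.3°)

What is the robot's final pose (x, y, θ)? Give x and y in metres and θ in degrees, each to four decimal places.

set_pose: (x, y, θ) = (-2.2500, -5.3500, 70.4000°), ρ = 3.3
go_straight(1.75): x += 1.75·cos θ, y += 1.75·sin θ → (-1.6630, -3.7014, 70.4000°)
turn_right(75.0°): centre at ρ to the right, rotate −75.0° → (1.7105, -1.5190, -4.6000° ≡ 355.4000°)
turn_left(25.3°): centre at ρ to the left, rotate +25.3° → (3.1416, -1.3166, 380.7000° ≡ 20.7000°)

(3.1416, -1.3166, 20.7000°)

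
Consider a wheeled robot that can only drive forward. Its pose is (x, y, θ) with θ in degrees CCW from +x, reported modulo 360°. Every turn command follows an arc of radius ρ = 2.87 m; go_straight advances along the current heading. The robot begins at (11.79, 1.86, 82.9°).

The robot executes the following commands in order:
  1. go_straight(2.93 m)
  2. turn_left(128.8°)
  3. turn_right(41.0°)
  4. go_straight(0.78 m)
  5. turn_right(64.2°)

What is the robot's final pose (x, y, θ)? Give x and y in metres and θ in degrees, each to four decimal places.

set_pose: (x, y, θ) = (11.7900, 1.8600, 82.9000°), ρ = 2.87
go_straight(2.93): x += 2.93·cos θ, y += 2.93·sin θ → (12.1522, 4.7675, 82.9000°)
turn_left(128.8°): centre at ρ to the left, rotate +128.8° → (7.7961, 7.5641, 211.7000°)
turn_right(41.0°): centre at ρ to the right, rotate −41.0° → (5.8241, 7.1736, 170.7000°)
go_straight(0.78): x += 0.78·cos θ, y += 0.78·sin θ → (5.0544, 7.2997, 170.7000°)
turn_right(64.2°): centre at ρ to the right, rotate −64.2° → (2.7664, 9.3169, 106.5000°)

(2.7664, 9.3169, 106.5000°)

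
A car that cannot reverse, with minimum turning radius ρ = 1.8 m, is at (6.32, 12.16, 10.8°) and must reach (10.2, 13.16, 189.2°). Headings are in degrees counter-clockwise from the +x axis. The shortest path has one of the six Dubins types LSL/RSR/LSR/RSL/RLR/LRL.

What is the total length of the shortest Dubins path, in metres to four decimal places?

Let ψ = atan2(Δy, Δx) = atan2(1.00, 3.88) = 14.4524° be the start→goal bearing.
Normalize: d = |goal − start| / ρ = 4.006794/1.8 = 2.225997, α = (θ_start − ψ) mod 360° = 356.3476° = 6.219438 rad, β = (θ_goal − ψ) mod 360° = 174.7476° = 3.049920 rad.
Common terms: sin α = -0.063704, cos α = 0.997969, sin β = 0.091544, cos β = -0.995801, cos(α−β) = -0.999610, d² = 4.955062. Work in radians in the unit-radius frame; every candidate has L = ρ·(t + p + q).
LSL: p² = 2 + d² − 2cos(α−β) + 2d(sin α − sin β) = 8.263121; p = √p² = 2.874564; φ = atan2(cos β − cos α, d + sin α − sin β) = -0.766461 rad; t = (φ − α) mod 2π = 5.580471 rad, q = (β − φ) mod 2π = 3.816382 rad → L = 1.8·(5.580471 + 2.874564 + 3.816382) = 1.8·12.271417 = 22.088551 m
RSR: p² = 2 + d² − 2cos(α−β) + 2d(sin β − sin α) = 9.645443; p = √p² = 3.105711; φ = atan2(cos α − cos β, d − sin α + sin β) = 0.697063 rad; t = (α − φ) mod 2π = 5.522375 rad, q = (φ − β) mod 2π = 3.930328 rad → L = 1.8·(5.522375 + 3.105711 + 3.930328) = 1.8·12.558415 = 22.605146 m
LSR: p² = d² − 2 + 2cos(α−β) + 2d(sin α + sin β) = 1.079785; p = √p² = 1.039127; φ = atan2(−cos α − cos β, d + sin α + sin β) − atan2(−2, p) = 1.090659 rad; t = (φ − α) mod 2π = 1.154406 rad, q = (φ − β) mod 2π = 4.323924 rad → L = 1.8·(1.154406 + 1.039127 + 4.323924) = 1.8·6.517456 = 11.731422 m
RSL: p² = d² − 2 + 2cos(α−β) − 2d(sin α + sin β) = 0.831898; p = √p² = 0.912084; φ = atan2(cos α + cos β, d − sin α − sin β) − atan2(2, p) = -1.141943 rad; t = (α − φ) mod 2π = 1.078196 rad, q = (β − φ) mod 2π = 4.191863 rad → L = 1.8·(1.078196 + 0.912084 + 4.191863) = 1.8·6.182144 = 11.127859 m
RLR: c = (6 − d² + 2cos(α−β) + 2d(sin α − sin β))/8 = -0.205680; p = 2π − arccos c = 4.505230 rad; φ = atan2(cos α − cos β, d − sin α + sin β) = 0.697063 rad; t = (α − φ + p/2) mod 2π = 1.491805 rad, q = (α − β − t + p) mod 2π = 6.182943 rad → L = 1.8·(1.491805 + 4.505230 + 6.182943) = 1.8·12.179978 = 21.923961 m
LRL: c = (6 − d² + 2cos(α−β) − 2d(sin α − sin β))/8 = -0.032890; p = 2π − arccos c = 4.679493 rad; φ = atan2(cos β − cos α, d + sin α − sin β) = -0.766461 rad; t = (φ − α + p/2) mod 2π = 1.637032 rad, q = (β − α − t + p) mod 2π = 6.156128 rad → L = 1.8·(1.637032 + 4.679493 + 6.156128) = 1.8·12.472653 = 22.450776 m
Shortest: RSL with L = 11.127859 m ≈ 11.1279 m

11.1279 m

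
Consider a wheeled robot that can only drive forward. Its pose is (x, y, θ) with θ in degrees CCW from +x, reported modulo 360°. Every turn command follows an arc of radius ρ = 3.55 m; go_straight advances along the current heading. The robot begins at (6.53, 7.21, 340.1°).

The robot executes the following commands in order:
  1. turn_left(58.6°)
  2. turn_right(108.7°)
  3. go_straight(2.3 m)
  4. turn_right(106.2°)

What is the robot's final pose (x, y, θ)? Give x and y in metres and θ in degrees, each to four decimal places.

(13.1995, -0.6965, 183.8000°)

set_pose: (x, y, θ) = (6.5300, 7.2100, 340.1000°), ρ = 3.55
turn_left(58.6°): centre at ρ to the left, rotate +58.6° → (9.9580, 7.7775, 398.7000° ≡ 38.7000°)
turn_right(108.7°): centre at ρ to the right, rotate −108.7° → (15.5135, 6.2211, -70.0000° ≡ 290.0000°)
go_straight(2.3): x += 2.3·cos θ, y += 2.3·sin θ → (16.3001, 4.0598, 290.0000°)
turn_right(106.2°): centre at ρ to the right, rotate −106.2° → (13.1995, -0.6965, 183.8000°)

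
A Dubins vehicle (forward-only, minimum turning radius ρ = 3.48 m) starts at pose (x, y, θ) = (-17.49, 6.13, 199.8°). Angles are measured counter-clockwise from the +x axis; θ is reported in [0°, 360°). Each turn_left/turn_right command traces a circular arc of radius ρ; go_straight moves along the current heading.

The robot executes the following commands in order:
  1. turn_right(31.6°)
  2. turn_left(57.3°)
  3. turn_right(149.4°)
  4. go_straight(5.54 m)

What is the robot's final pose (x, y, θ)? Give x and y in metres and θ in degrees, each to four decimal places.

set_pose: (x, y, θ) = (-17.4900, 6.1300, 199.8000°), ρ = 3.48
turn_right(31.6°): centre at ρ to the right, rotate −31.6° → (-19.3805, 5.9978, 168.2000°)
turn_left(57.3°): centre at ρ to the left, rotate +57.3° → (-22.5742, 5.0305, 225.5000°)
turn_right(149.4°): centre at ρ to the right, rotate −149.4° → (-28.4344, 8.3057, 76.1000°)
go_straight(5.54): x += 5.54·cos θ, y += 5.54·sin θ → (-27.1036, 13.6834, 76.1000°)

(-27.1036, 13.6834, 76.1000°)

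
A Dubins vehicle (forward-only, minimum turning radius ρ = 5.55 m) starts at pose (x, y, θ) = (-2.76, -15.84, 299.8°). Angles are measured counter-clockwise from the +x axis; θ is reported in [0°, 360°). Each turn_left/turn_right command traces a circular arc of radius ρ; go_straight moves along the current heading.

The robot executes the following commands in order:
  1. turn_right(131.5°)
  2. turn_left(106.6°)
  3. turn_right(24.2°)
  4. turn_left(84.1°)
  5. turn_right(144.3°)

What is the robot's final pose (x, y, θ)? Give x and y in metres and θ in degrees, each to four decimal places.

(-14.1250, -49.5851, 190.5000°)

set_pose: (x, y, θ) = (-2.7600, -15.8400, 299.8000°), ρ = 5.55
turn_right(131.5°): centre at ρ to the right, rotate −131.5° → (-8.7016, -24.0329, 168.3000°)
turn_left(106.6°): centre at ρ to the left, rotate +106.6° → (-15.3568, -29.9416, 274.9000°)
turn_right(24.2°): centre at ρ to the right, rotate −24.2° → (-15.6484, -32.2501, 250.7000°)
turn_left(84.1°): centre at ρ to the left, rotate +84.1° → (-12.7734, -39.1062, 334.8000°)
turn_right(144.3°): centre at ρ to the right, rotate −144.3° → (-14.1250, -49.5851, 190.5000°)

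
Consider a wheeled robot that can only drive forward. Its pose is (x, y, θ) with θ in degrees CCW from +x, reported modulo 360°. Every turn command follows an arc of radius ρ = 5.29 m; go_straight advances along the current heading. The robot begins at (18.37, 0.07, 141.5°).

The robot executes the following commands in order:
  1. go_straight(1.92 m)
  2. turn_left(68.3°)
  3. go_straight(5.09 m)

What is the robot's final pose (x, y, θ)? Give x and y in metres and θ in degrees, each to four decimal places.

set_pose: (x, y, θ) = (18.3700, 0.0700, 141.5000°), ρ = 5.29
go_straight(1.92): x += 1.92·cos θ, y += 1.92·sin θ → (16.8674, 1.2652, 141.5000°)
turn_left(68.3°): centre at ρ to the left, rotate +68.3° → (10.9453, 1.7157, 209.8000°)
go_straight(5.09): x += 5.09·cos θ, y += 5.09·sin θ → (6.5284, -0.8139, 209.8000°)

(6.5284, -0.8139, 209.8000°)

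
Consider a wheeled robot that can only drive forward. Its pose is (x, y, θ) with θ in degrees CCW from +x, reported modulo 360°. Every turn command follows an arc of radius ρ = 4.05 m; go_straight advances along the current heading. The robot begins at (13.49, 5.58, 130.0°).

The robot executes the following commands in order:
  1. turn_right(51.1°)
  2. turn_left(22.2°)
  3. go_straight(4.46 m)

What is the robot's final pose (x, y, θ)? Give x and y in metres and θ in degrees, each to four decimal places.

(11.7596, 14.8990, 101.1000°)

set_pose: (x, y, θ) = (13.4900, 5.5800, 130.0000°), ρ = 4.05
turn_right(51.1°): centre at ρ to the right, rotate −51.1° → (12.6182, 8.9630, 78.9000°)
turn_left(22.2°): centre at ρ to the left, rotate +22.2° → (12.6182, 10.5224, 101.1000°)
go_straight(4.46): x += 4.46·cos θ, y += 4.46·sin θ → (11.7596, 14.8990, 101.1000°)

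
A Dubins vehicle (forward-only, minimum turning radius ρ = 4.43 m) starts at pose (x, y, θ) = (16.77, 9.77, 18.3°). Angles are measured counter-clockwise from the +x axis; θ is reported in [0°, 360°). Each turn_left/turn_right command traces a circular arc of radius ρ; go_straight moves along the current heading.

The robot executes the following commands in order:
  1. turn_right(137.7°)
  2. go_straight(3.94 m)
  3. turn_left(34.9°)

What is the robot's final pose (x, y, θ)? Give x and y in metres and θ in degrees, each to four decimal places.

set_pose: (x, y, θ) = (16.7700, 9.7700, 18.3000°), ρ = 4.43
turn_right(137.7°): centre at ρ to the right, rotate −137.7° → (22.0205, 3.3893, -119.4000° ≡ 240.6000°)
go_straight(3.94): x += 3.94·cos θ, y += 3.94·sin θ → (20.0863, -0.0432, 240.6000°)
turn_left(34.9°): centre at ρ to the left, rotate +34.9° → (19.5362, -2.6425, 275.5000°)

(19.5362, -2.6425, 275.5000°)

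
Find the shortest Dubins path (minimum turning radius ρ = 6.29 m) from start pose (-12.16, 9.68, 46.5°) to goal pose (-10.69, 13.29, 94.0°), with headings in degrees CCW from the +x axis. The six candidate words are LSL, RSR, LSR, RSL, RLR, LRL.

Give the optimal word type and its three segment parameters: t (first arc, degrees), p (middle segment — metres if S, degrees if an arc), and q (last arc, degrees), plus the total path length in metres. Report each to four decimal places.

LRL: t = 29.0016°, p = 354.6076°, q = 13.1060°, L = 43.5519 m

Let ψ = atan2(Δy, Δx) = atan2(3.61, 1.47) = 67.8437° be the start→goal bearing.
Normalize: d = |goal − start| / ρ = 3.897820/6.29 = 0.619685, α = (θ_start − ψ) mod 360° = 338.6563° = 5.910667 rad, β = (θ_goal − ψ) mod 360° = 26.1563° = 0.456513 rad.
Common terms: sin α = -0.363962, cos α = 0.931414, sin β = 0.440821, cos β = 0.897595, cos(α−β) = 0.675590, d² = 0.384010. Work in radians in the unit-radius frame; every candidate has L = ρ·(t + p + q).
LSL: p² = 2 + d² − 2cos(α−β) + 2d(sin α − sin β) = 0.035405; p = √p² = 0.188162; φ = atan2(cos β − cos α, d + sin α − sin β) = -2.960880 rad; t = (φ − α) mod 2π = 3.694824 rad, q = (β − φ) mod 2π = 3.417393 rad → L = 6.29·(3.694824 + 0.188162 + 3.417393) = 6.29·7.300379 = 45.919382 m
RSR: p² = 2 + d² − 2cos(α−β) + 2d(sin β − sin α) = 2.030254; p = √p² = 1.424870; φ = atan2(cos α − cos β, d − sin α + sin β) = 0.023737 rad; t = (α − φ) mod 2π = 5.886930 rad, q = (φ − β) mod 2π = 5.850409 rad → L = 6.29·(5.886930 + 1.424870 + 5.850409) = 6.29·13.162209 = 82.790294 m
LSR: p² = d² − 2 + 2cos(α−β) + 2d(sin α + sin β) = -0.169554 < 0 → infeasible
RSL: p² = d² − 2 + 2cos(α−β) − 2d(sin α + sin β) = -0.360066 < 0 → infeasible
RLR: c = (6 − d² + 2cos(α−β) + 2d(sin α − sin β))/8 = 0.746218; p = 2π − arccos c = 5.554752 rad; φ = atan2(cos α − cos β, d − sin α + sin β) = 0.023737 rad; t = (α − φ + p/2) mod 2π = 2.381121 rad, q = (α − β − t + p) mod 2π = 2.344600 rad → L = 6.29·(2.381121 + 5.554752 + 2.344600) = 6.29·10.280473 = 64.664173 m
LRL: c = (6 − d² + 2cos(α−β) − 2d(sin α − sin β))/8 = 0.995574; p = 2π − arccos c = 6.189070 rad; φ = atan2(cos β − cos α, d + sin α − sin β) = -2.960880 rad; t = (φ − α + p/2) mod 2π = 0.506173 rad, q = (β − α − t + p) mod 2π = 0.228742 rad → L = 6.29·(0.506173 + 6.189070 + 0.228742) = 6.29·6.923985 = 43.551867 m
Shortest: LRL with L = 43.551867 m ≈ 43.5519 m
Convert LRL to answer units (arcs ×180/π): t = 0.506173·180/π = 29.0016°, p = 6.189070·180/π = 354.6076°, q = 0.228742·180/π = 13.1060°, L = 43.5519 m.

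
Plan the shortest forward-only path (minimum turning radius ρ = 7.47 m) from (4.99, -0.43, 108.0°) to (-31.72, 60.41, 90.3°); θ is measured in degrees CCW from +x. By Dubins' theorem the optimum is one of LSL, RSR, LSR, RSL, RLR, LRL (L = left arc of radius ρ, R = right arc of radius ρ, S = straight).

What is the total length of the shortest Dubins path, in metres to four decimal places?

71.2747 m

Let ψ = atan2(Δy, Δx) = atan2(60.84, -36.71) = 121.1062° be the start→goal bearing.
Normalize: d = |goal − start| / ρ = 71.057228/7.47 = 9.512346, α = (θ_start − ψ) mod 360° = 346.8938° = 6.054439 rad, β = (θ_goal − ψ) mod 360° = 329.1938° = 5.745516 rad.
Common terms: sin α = -0.226757, cos α = 0.973951, sin β = -0.512136, cos β = 0.858905, cos(α−β) = 0.952661, d² = 90.484736. Work in radians in the unit-radius frame; every candidate has L = ρ·(t + p + q).
LSL: p² = 2 + d² − 2cos(α−β) + 2d(sin α − sin β) = 96.008663; p = √p² = 9.798401; φ = atan2(cos β − cos α, d + sin α − sin β) = -0.011742 rad; t = (φ − α) mod 2π = 0.217005 rad, q = (β − φ) mod 2π = 5.757258 rad → L = 7.47·(0.217005 + 9.798401 + 5.757258) = 7.47·15.772663 = 117.821793 m
RSR: p² = 2 + d² − 2cos(α−β) + 2d(sin β − sin α) = 85.150163; p = √p² = 9.227685; φ = atan2(cos α − cos β, d − sin α + sin β) = 0.012468 rad; t = (α − φ) mod 2π = 6.041971 rad, q = (φ − β) mod 2π = 0.550137 rad → L = 7.47·(6.041971 + 9.227685 + 0.550137) = 7.47·15.819793 = 118.173855 m
LSR: p² = d² − 2 + 2cos(α−β) + 2d(sin α + sin β) = 76.332862; p = √p² = 8.736868; φ = atan2(−cos α − cos β, d + sin α + sin β) − atan2(−2, p) = 0.019090 rad; t = (φ − α) mod 2π = 0.247836 rad, q = (φ − β) mod 2π = 0.556760 rad → L = 7.47·(0.247836 + 8.736868 + 0.556760) = 7.47·9.541464 = 71.274738 m
RSL: p² = d² − 2 + 2cos(α−β) − 2d(sin α + sin β) = 104.447256; p = √p² = 10.219944; φ = atan2(cos α + cos β, d − sin α − sin β) − atan2(2, p) = -0.016329 rad; t = (α − φ) mod 2π = 6.070768 rad, q = (β − φ) mod 2π = 5.761845 rad → L = 7.47·(6.070768 + 10.219944 + 5.761845) = 7.47·22.052558 = 164.732606 m
RLR: c = (6 − d² + 2cos(α−β) + 2d(sin α − sin β))/8 = -9.643770, |c| > 1 → infeasible
LRL: c = (6 − d² + 2cos(α−β) − 2d(sin α − sin β))/8 = -11.001083, |c| > 1 → infeasible
Shortest: LSR with L = 71.274738 m ≈ 71.2747 m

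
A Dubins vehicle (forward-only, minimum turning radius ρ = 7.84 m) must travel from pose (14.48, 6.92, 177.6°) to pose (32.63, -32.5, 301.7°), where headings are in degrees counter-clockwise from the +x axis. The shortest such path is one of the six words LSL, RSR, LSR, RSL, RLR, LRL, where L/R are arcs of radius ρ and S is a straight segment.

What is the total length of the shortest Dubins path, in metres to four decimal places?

54.2407 m

Let ψ = atan2(Δy, Δx) = atan2(-39.42, 18.15) = -65.2774° be the start→goal bearing.
Normalize: d = |goal − start| / ρ = 43.397683/7.84 = 5.535419, α = (θ_start − ψ) mod 360° = 242.8774° = 4.239011 rad, β = (θ_goal − ψ) mod 360° = 6.9774° = 0.121779 rad.
Common terms: sin α = -0.890033, cos α = -0.455896, sin β = 0.121478, cos β = 0.992594, cos(α−β) = -0.560639, d² = 30.640861. Work in radians in the unit-radius frame; every candidate has L = ρ·(t + p + q).
LSL: p² = 2 + d² − 2cos(α−β) + 2d(sin α − sin β) = 22.563861; p = √p² = 4.750143; φ = atan2(cos β − cos α, d + sin α − sin β) = 0.309871 rad; t = (φ − α) mod 2π = 2.354046 rad, q = (β − φ) mod 2π = 6.095093 rad → L = 7.84·(2.354046 + 4.750143 + 6.095093) = 7.84·13.199282 = 103.482372 m
RSR: p² = 2 + d² − 2cos(α−β) + 2d(sin β − sin α) = 44.960417; p = √p² = 6.705253; φ = atan2(cos α − cos β, d − sin α + sin β) = -0.217740 rad; t = (α − φ) mod 2π = 4.456750 rad, q = (φ − β) mod 2π = 5.943667 rad → L = 7.84·(4.456750 + 6.705253 + 5.943667) = 7.84·17.105670 = 134.108452 m
LSR: p² = d² − 2 + 2cos(α−β) + 2d(sin α + sin β) = 19.011035; p = √p² = 4.360165; φ = atan2(−cos α − cos β, d + sin α + sin β) − atan2(−2, p) = 0.317947 rad; t = (φ − α) mod 2π = 2.362121 rad, q = (φ − β) mod 2π = 0.196168 rad → L = 7.84·(2.362121 + 4.360165 + 0.196168) = 7.84·6.918453 = 54.240675 m
RSL: p² = d² − 2 + 2cos(α−β) − 2d(sin α + sin β) = 36.028131; p = √p² = 6.002344; φ = atan2(cos α + cos β, d − sin α − sin β) − atan2(2, p) = -0.236702 rad; t = (α − φ) mod 2π = 4.475712 rad, q = (β − φ) mod 2π = 0.358481 rad → L = 7.84·(4.475712 + 6.002344 + 0.358481) = 7.84·10.836537 = 84.958448 m
RLR: c = (6 − d² + 2cos(α−β) + 2d(sin α − sin β))/8 = -4.620052, |c| > 1 → infeasible
LRL: c = (6 − d² + 2cos(α−β) − 2d(sin α − sin β))/8 = -1.820483, |c| > 1 → infeasible
Shortest: LSR with L = 54.240675 m ≈ 54.2407 m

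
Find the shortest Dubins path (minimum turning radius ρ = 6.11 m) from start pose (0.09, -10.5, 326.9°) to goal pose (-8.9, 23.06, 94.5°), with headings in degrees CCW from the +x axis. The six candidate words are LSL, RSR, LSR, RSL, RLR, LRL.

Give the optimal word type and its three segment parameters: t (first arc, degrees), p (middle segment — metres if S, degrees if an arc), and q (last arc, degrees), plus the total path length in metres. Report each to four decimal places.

Let ψ = atan2(Δy, Δx) = atan2(33.56, -8.99) = 104.9962° be the start→goal bearing.
Normalize: d = |goal − start| / ρ = 34.743254/6.11 = 5.686294, α = (θ_start − ψ) mod 360° = 221.9038° = 3.872952 rad, β = (θ_goal − ψ) mod 360° = 349.5038° = 6.099992 rad.
Common terms: sin α = -0.667882, cos α = -0.744267, sin β = -0.182171, cos β = 0.983267, cos(α−β) = -0.610145, d² = 32.333935. Work in radians in the unit-radius frame; every candidate has L = ρ·(t + p + q).
LSL: p² = 2 + d² − 2cos(α−β) + 2d(sin α − sin β) = 30.030434; p = √p² = 5.480003; φ = atan2(cos β − cos α, d + sin α − sin β) = 0.320713 rad; t = (φ − α) mod 2π = 2.730947 rad, q = (β − φ) mod 2π = 5.779279 rad → L = 6.11·(2.730947 + 5.480003 + 5.779279) = 6.11·13.990229 = 85.480296 m
RSR: p² = 2 + d² − 2cos(α−β) + 2d(sin β − sin α) = 41.078017; p = √p² = 6.409213; φ = atan2(cos α − cos β, d − sin α + sin β) = -0.272915 rad; t = (α − φ) mod 2π = 4.145866 rad, q = (φ − β) mod 2π = 6.193464 rad → L = 6.11·(4.145866 + 6.409213 + 6.193464) = 6.11·16.748544 = 102.333604 m
LSR: p² = d² − 2 + 2cos(α−β) + 2d(sin α + sin β) = 19.446351; p = √p² = 4.409802; φ = atan2(−cos α − cos β, d + sin α + sin β) − atan2(−2, p) = 0.376412 rad; t = (φ − α) mod 2π = 2.786645 rad, q = (φ − β) mod 2π = 0.559605 rad → L = 6.11·(2.786645 + 4.409802 + 0.559605) = 6.11·7.756052 = 47.389478 m
RSL: p² = d² − 2 + 2cos(α−β) − 2d(sin α + sin β) = 38.780939; p = √p² = 6.227434; φ = atan2(cos α + cos β, d − sin α − sin β) − atan2(2, p) = -0.274206 rad; t = (α − φ) mod 2π = 4.147158 rad, q = (β − φ) mod 2π = 0.091012 rad → L = 6.11·(4.147158 + 6.227434 + 0.091012) = 6.11·10.465604 = 63.944843 m
RLR: c = (6 − d² + 2cos(α−β) + 2d(sin α − sin β))/8 = -4.134752, |c| > 1 → infeasible
LRL: c = (6 − d² + 2cos(α−β) − 2d(sin α − sin β))/8 = -2.753804, |c| > 1 → infeasible
Shortest: LSR with L = 47.389478 m ≈ 47.3895 m
Convert LSR to answer units (arcs ×180/π): t = 2.786645·180/π = 159.6630°, p = ρ·p = 6.11·4.409802 = 26.9439 m, q = 0.559605·180/π = 32.0630°, L = 47.3895 m.

LSR: t = 159.6630°, p = 26.9439 m, q = 32.0630°, L = 47.3895 m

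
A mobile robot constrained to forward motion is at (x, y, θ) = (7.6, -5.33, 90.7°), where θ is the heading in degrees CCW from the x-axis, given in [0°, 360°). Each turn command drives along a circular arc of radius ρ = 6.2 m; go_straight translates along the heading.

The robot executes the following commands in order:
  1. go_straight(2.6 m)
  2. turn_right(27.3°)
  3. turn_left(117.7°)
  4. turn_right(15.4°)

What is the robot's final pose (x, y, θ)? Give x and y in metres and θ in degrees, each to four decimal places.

set_pose: (x, y, θ) = (7.6000, -5.3300, 90.7000°), ρ = 6.2
go_straight(2.6): x += 2.6·cos θ, y += 2.6·sin θ → (7.5682, -2.7302, 90.7000°)
turn_right(27.3°): centre at ρ to the right, rotate −27.3° → (8.2240, 0.1217, 63.4000°)
turn_left(117.7°): centre at ρ to the left, rotate +117.7° → (2.5612, 9.0966, 181.1000°)
turn_right(15.4°): centre at ρ to the right, rotate −15.4° → (0.9108, 9.2876, 165.7000°)

(0.9108, 9.2876, 165.7000°)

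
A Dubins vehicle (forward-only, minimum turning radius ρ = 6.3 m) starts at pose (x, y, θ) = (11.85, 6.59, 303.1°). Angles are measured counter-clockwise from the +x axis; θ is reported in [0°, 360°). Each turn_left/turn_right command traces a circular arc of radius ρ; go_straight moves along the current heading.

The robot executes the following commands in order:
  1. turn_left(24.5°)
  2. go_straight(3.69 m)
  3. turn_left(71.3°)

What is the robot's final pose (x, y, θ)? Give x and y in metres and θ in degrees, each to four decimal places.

set_pose: (x, y, θ) = (11.8500, 6.5900, 303.1000°), ρ = 6.3
turn_left(24.5°): centre at ρ to the left, rotate +24.5° → (13.7519, 4.7112, 327.6000°)
go_straight(3.69): x += 3.69·cos θ, y += 3.69·sin θ → (16.8675, 2.7340, 327.6000°)
turn_left(71.3°): centre at ρ to the left, rotate +71.3° → (24.1994, 3.1503, 398.9000° ≡ 38.9000°)

(24.1994, 3.1503, 38.9000°)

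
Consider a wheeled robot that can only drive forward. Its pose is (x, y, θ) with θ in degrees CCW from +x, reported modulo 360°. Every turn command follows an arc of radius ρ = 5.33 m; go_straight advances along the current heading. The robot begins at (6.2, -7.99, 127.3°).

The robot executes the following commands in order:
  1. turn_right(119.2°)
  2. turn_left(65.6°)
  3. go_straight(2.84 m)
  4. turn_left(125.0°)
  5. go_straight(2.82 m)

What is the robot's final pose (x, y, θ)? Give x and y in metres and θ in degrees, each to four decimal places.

(5.3550, 12.6639, 198.7000°)

set_pose: (x, y, θ) = (6.2000, -7.9900, 127.3000°), ρ = 5.33
turn_right(119.2°): centre at ρ to the right, rotate −119.2° → (9.6889, 0.5167, 8.1000°)
turn_left(65.6°): centre at ρ to the left, rotate +65.6° → (14.0536, 4.2976, 73.7000°)
go_straight(2.84): x += 2.84·cos θ, y += 2.84·sin θ → (14.8507, 7.0235, 73.7000°)
turn_left(125.0°): centre at ρ to the left, rotate +125.0° → (8.0261, 13.5680, 198.7000°)
go_straight(2.82): x += 2.82·cos θ, y += 2.82·sin θ → (5.3550, 12.6639, 198.7000°)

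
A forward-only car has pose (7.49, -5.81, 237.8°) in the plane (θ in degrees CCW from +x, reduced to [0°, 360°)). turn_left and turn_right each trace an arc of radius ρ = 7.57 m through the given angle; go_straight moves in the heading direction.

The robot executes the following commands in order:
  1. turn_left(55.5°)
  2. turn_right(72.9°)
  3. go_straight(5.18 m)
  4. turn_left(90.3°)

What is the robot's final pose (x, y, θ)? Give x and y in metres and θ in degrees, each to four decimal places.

(0.1191, -35.6558, 310.7000°)

set_pose: (x, y, θ) = (7.4900, -5.8100, 237.8000°), ρ = 7.57
turn_left(55.5°): centre at ρ to the left, rotate +55.5° → (6.9430, -12.8382, 293.3000°)
turn_right(72.9°): centre at ρ to the right, rotate −72.9° → (4.8967, -21.5973, 220.4000°)
go_straight(5.18): x += 5.18·cos θ, y += 5.18·sin θ → (0.9519, -24.9545, 220.4000°)
turn_left(90.3°): centre at ρ to the left, rotate +90.3° → (0.1191, -35.6558, 310.7000°)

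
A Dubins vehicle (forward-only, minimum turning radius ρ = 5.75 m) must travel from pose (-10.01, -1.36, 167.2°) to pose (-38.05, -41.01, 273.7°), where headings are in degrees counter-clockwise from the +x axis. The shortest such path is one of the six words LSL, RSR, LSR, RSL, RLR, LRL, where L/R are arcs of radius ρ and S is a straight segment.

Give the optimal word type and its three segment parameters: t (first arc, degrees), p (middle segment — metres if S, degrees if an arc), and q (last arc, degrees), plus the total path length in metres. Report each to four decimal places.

LSL: t = 70.8152°, p = 39.6985 m, q = 35.6848°, L = 50.3865 m

Let ψ = atan2(Δy, Δx) = atan2(-39.65, -28.04) = -125.2675° be the start→goal bearing.
Normalize: d = |goal − start| / ρ = 48.562991/5.75 = 8.445738, α = (θ_start − ψ) mod 360° = 292.4675° = 5.104521 rad, β = (θ_goal − ψ) mod 360° = 38.9675° = 0.680111 rad.
Common terms: sin α = -0.924097, cos α = 0.382159, sin β = 0.628879, cos β = 0.777503, cos(α−β) = -0.284015, d² = 71.330483. Work in radians in the unit-radius frame; every candidate has L = ρ·(t + p + q).
LSL: p² = 2 + d² − 2cos(α−β) + 2d(sin α − sin β) = 47.666461; p = √p² = 6.904090; φ = atan2(cos β − cos α, d + sin α − sin β) = 0.057294 rad; t = (φ − α) mod 2π = 1.235958 rad, q = (β − φ) mod 2π = 0.622817 rad → L = 5.75·(1.235958 + 6.904090 + 0.622817) = 5.75·8.762866 = 50.386478 m
RSR: p² = 2 + d² − 2cos(α−β) + 2d(sin β − sin α) = 100.130567; p = √p² = 10.006526; φ = atan2(cos α − cos β, d − sin α + sin β) = -0.039519 rad; t = (α − φ) mod 2π = 5.144040 rad, q = (φ − β) mod 2π = 5.563555 rad → L = 5.75·(5.144040 + 10.006526 + 5.563555) = 5.75·20.714121 = 119.106197 m
LSR: p² = d² − 2 + 2cos(α−β) + 2d(sin α + sin β) = 63.775798; p = √p² = 7.985975; φ = atan2(−cos α − cos β, d + sin α + sin β) − atan2(−2, p) = 0.104060 rad; t = (φ − α) mod 2π = 1.282724 rad, q = (φ − β) mod 2π = 5.707134 rad → L = 5.75·(1.282724 + 7.985975 + 5.707134) = 5.75·14.975834 = 86.111043 m
RSL: p² = d² − 2 + 2cos(α−β) − 2d(sin α + sin β) = 73.749107; p = √p² = 8.587730; φ = atan2(cos α + cos β, d − sin α − sin β) − atan2(2, p) = -0.096912 rad; t = (α − φ) mod 2π = 5.201433 rad, q = (β − φ) mod 2π = 0.777023 rad → L = 5.75·(5.201433 + 8.587730 + 0.777023) = 5.75·14.566186 = 83.755569 m
RLR: c = (6 − d² + 2cos(α−β) + 2d(sin α − sin β))/8 = -11.516321, |c| > 1 → infeasible
LRL: c = (6 − d² + 2cos(α−β) − 2d(sin α − sin β))/8 = -4.958308, |c| > 1 → infeasible
Shortest: LSL with L = 50.386478 m ≈ 50.3865 m
Convert LSL to answer units (arcs ×180/π): t = 1.235958·180/π = 70.8152°, p = ρ·p = 5.75·6.904090 = 39.6985 m, q = 0.622817·180/π = 35.6848°, L = 50.3865 m.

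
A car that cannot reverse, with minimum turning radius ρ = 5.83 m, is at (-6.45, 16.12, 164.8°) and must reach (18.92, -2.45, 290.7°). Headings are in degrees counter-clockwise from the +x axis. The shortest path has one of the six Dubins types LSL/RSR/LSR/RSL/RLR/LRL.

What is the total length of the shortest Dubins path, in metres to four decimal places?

Let ψ = atan2(Δy, Δx) = atan2(-18.57, 25.37) = -36.2029° be the start→goal bearing.
Normalize: d = |goal − start| / ρ = 31.440130/5.83 = 5.392818, α = (θ_start − ψ) mod 360° = 201.0029° = 3.508162 rad, β = (θ_goal − ψ) mod 360° = 326.9029° = 5.705532 rad.
Common terms: sin α = -0.358415, cos α = -0.933562, sin β = -0.546060, cos β = 0.837746, cos(α−β) = -0.586372, d² = 29.082489. Work in radians in the unit-radius frame; every candidate has L = ρ·(t + p + q).
LSL: p² = 2 + d² − 2cos(α−β) + 2d(sin α − sin β) = 34.279100; p = √p² = 5.854836; φ = atan2(cos β − cos α, d + sin α − sin β) = 0.307354 rad; t = (φ − α) mod 2π = 3.082377 rad, q = (β − φ) mod 2π = 5.398178 rad → L = 5.83·(3.082377 + 5.854836 + 5.398178) = 5.83·14.335390 = 83.575326 m
RSR: p² = 2 + d² − 2cos(α−β) + 2d(sin β − sin α) = 30.231367; p = √p² = 5.498306; φ = atan2(cos α − cos β, d − sin α + sin β) = -0.328005 rad; t = (α − φ) mod 2π = 3.836168 rad, q = (φ − β) mod 2π = 0.249648 rad → L = 5.83·(3.836168 + 5.498306 + 0.249648) = 5.83·9.584122 = 55.875429 m
LSR: p² = d² − 2 + 2cos(α−β) + 2d(sin α + sin β) = 16.154408; p = √p² = 4.019255; φ = atan2(−cos α − cos β, d + sin α + sin β) − atan2(−2, p) = 0.483074 rad; t = (φ − α) mod 2π = 3.258097 rad, q = (φ − β) mod 2π = 1.060728 rad → L = 5.83·(3.258097 + 4.019255 + 1.060728) = 5.83·8.338079 = 48.611002 m
RSL: p² = d² − 2 + 2cos(α−β) − 2d(sin α + sin β) = 35.665080; p = √p² = 5.972025; φ = atan2(cos α + cos β, d − sin α − sin β) − atan2(2, p) = -0.338369 rad; t = (α − φ) mod 2π = 3.846532 rad, q = (β − φ) mod 2π = 6.043901 rad → L = 5.83·(3.846532 + 5.972025 + 6.043901) = 5.83·15.862458 = 92.478129 m
RLR: c = (6 − d² + 2cos(α−β) + 2d(sin α − sin β))/8 = -2.778921, |c| > 1 → infeasible
LRL: c = (6 − d² + 2cos(α−β) − 2d(sin α − sin β))/8 = -3.284887, |c| > 1 → infeasible
Shortest: LSR with L = 48.611002 m ≈ 48.6110 m

48.6110 m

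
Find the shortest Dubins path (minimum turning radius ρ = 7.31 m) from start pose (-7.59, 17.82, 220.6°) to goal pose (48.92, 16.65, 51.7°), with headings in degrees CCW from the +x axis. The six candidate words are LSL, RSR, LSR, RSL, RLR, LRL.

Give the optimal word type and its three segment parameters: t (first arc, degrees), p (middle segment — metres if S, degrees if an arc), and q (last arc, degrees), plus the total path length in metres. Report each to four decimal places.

Let ψ = atan2(Δy, Δx) = atan2(-1.17, 56.51) = -1.1861° be the start→goal bearing.
Normalize: d = |goal − start| / ρ = 56.522111/7.31 = 7.732163, α = (θ_start − ψ) mod 360° = 221.7861° = 3.870898 rad, β = (θ_goal − ψ) mod 360° = 52.8861° = 0.923037 rad.
Common terms: sin α = -0.666352, cos α = -0.745638, sin β = 0.797438, cos β = 0.603401, cos(α−β) = -0.981293, d² = 59.786343. Work in radians in the unit-radius frame; every candidate has L = ρ·(t + p + q).
LSL: p² = 2 + d² − 2cos(α−β) + 2d(sin α − sin β) = 41.112416; p = √p² = 6.411896; φ = atan2(cos β − cos α, d + sin α − sin β) = 0.211980 rad; t = (φ − α) mod 2π = 2.624268 rad, q = (β − φ) mod 2π = 0.711056 rad → L = 7.31·(2.624268 + 6.411896 + 0.711056) = 7.31·9.747221 = 71.252183 m
RSR: p² = 2 + d² − 2cos(α−β) + 2d(sin β − sin α) = 86.385441; p = √p² = 9.294377; φ = atan2(cos α − cos β, d − sin α + sin β) = -0.145660 rad; t = (α − φ) mod 2π = 4.016558 rad, q = (φ − β) mod 2π = 5.214488 rad → L = 7.31·(4.016558 + 9.294377 + 5.214488) = 7.31·18.525423 = 135.420844 m
LSR: p² = d² − 2 + 2cos(α−β) + 2d(sin α + sin β) = 57.850914; p = √p² = 7.605979; φ = atan2(−cos α − cos β, d + sin α + sin β) − atan2(−2, p) = 0.275217 rad; t = (φ − α) mod 2π = 2.687505 rad, q = (φ − β) mod 2π = 5.635366 rad → L = 7.31·(2.687505 + 7.605979 + 5.635366) = 7.31·15.928849 = 116.439888 m
RSL: p² = d² − 2 + 2cos(α−β) − 2d(sin α + sin β) = 53.796601; p = √p² = 7.334617; φ = atan2(cos α + cos β, d − sin α − sin β) − atan2(2, p) = -0.284918 rad; t = (α − φ) mod 2π = 4.155816 rad, q = (β − φ) mod 2π = 1.207955 rad → L = 7.31·(4.155816 + 7.334617 + 1.207955) = 7.31·12.698387 = 92.825209 m
RLR: c = (6 − d² + 2cos(α−β) + 2d(sin α − sin β))/8 = -9.798180, |c| > 1 → infeasible
LRL: c = (6 − d² + 2cos(α−β) − 2d(sin α − sin β))/8 = -4.139052, |c| > 1 → infeasible
Shortest: LSL with L = 71.252183 m ≈ 71.2522 m
Convert LSL to answer units (arcs ×180/π): t = 2.624268·180/π = 150.3595°, p = ρ·p = 7.31·6.411896 = 46.8710 m, q = 0.711056·180/π = 40.7405°, L = 71.2522 m.

LSL: t = 150.3595°, p = 46.8710 m, q = 40.7405°, L = 71.2522 m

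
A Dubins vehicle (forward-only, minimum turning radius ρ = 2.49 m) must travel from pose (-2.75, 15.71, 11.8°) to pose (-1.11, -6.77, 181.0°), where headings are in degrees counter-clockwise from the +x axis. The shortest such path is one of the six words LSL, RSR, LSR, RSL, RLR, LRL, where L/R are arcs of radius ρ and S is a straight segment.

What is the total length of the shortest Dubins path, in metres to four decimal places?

25.8786 m

Let ψ = atan2(Δy, Δx) = atan2(-22.48, 1.64) = -85.8275° be the start→goal bearing.
Normalize: d = |goal − start| / ρ = 22.539743/2.49 = 9.052105, α = (θ_start − ψ) mod 360° = 97.6275° = 1.703920 rad, β = (θ_goal − ψ) mod 360° = 266.8275° = 4.657018 rad.
Common terms: sin α = 0.991152, cos α = -0.132731, sin β = -0.998467, cos β = -0.055343, cos(α−β) = -0.982287, d² = 81.940614. Work in radians in the unit-radius frame; every candidate has L = ρ·(t + p + q).
LSL: p² = 2 + d² − 2cos(α−β) + 2d(sin α − sin β) = 121.925679; p = √p² = 11.041996; φ = atan2(cos β − cos α, d + sin α − sin β) = 0.007009 rad; t = (φ − α) mod 2π = 4.586273 rad, q = (β − φ) mod 2π = 4.650009 rad → L = 2.49·(4.586273 + 11.041996 + 4.650009) = 2.49·20.278279 = 50.492914 m
RSR: p² = 2 + d² − 2cos(α−β) + 2d(sin β − sin α) = 49.884698; p = √p² = 7.062910; φ = atan2(cos α − cos β, d − sin α + sin β) = -0.010957 rad; t = (α − φ) mod 2π = 1.714878 rad, q = (φ − β) mod 2π = 1.615211 rad → L = 2.49·(1.714878 + 7.062910 + 1.615211) = 2.49·10.392998 = 25.878566 m
LSR: p² = d² − 2 + 2cos(α−β) + 2d(sin α + sin β) = 77.843601; p = √p² = 8.822902; φ = atan2(−cos α − cos β, d + sin α + sin β) − atan2(−2, p) = 0.243706 rad; t = (φ − α) mod 2π = 4.822971 rad, q = (φ − β) mod 2π = 1.869874 rad → L = 2.49·(4.822971 + 8.822902 + 1.869874) = 2.49·15.515747 = 38.634210 m
RSL: p² = d² − 2 + 2cos(α−β) − 2d(sin α + sin β) = 78.108478; p = √p² = 8.837900; φ = atan2(cos α + cos β, d − sin α − sin β) − atan2(2, p) = -0.243307 rad; t = (α − φ) mod 2π = 1.947227 rad, q = (β − φ) mod 2π = 4.900324 rad → L = 2.49·(1.947227 + 8.837900 + 4.900324) = 2.49·15.685452 = 39.056774 m
RLR: c = (6 − d² + 2cos(α−β) + 2d(sin α − sin β))/8 = -5.235587, |c| > 1 → infeasible
LRL: c = (6 − d² + 2cos(α−β) − 2d(sin α − sin β))/8 = -14.240710, |c| > 1 → infeasible
Shortest: RSR with L = 25.878566 m ≈ 25.8786 m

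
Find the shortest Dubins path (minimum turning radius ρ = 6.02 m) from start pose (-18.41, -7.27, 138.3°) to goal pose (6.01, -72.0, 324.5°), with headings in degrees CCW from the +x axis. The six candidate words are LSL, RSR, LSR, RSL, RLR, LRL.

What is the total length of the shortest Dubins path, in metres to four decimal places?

83.4450 m

Let ψ = atan2(Δy, Δx) = atan2(-64.73, 24.42) = -69.3305° be the start→goal bearing.
Normalize: d = |goal − start| / ρ = 69.183158/6.02 = 11.492219, α = (θ_start − ψ) mod 360° = 207.6305° = 3.623837 rad, β = (θ_goal − ψ) mod 360° = 33.8305° = 0.590454 rad.
Common terms: sin α = -0.463768, cos α = -0.885956, sin β = 0.556739, cos β = 0.830688, cos(α−β) = -0.994151, d² = 132.071095. Work in radians in the unit-radius frame; every candidate has L = ρ·(t + p + q).
LSL: p² = 2 + d² − 2cos(α−β) + 2d(sin α − sin β) = 112.603617; p = √p² = 10.611485; φ = atan2(cos β − cos α, d + sin α − sin β) = 0.162486 rad; t = (φ − α) mod 2π = 2.821835 rad, q = (β − φ) mod 2π = 0.427968 rad → L = 6.02·(2.821835 + 10.611485 + 0.427968) = 6.02·13.861288 = 83.444955 m
RSR: p² = 2 + d² − 2cos(α−β) + 2d(sin β − sin α) = 159.515176; p = √p² = 12.629932; φ = atan2(cos α − cos β, d − sin α + sin β) = -0.136341 rad; t = (α − φ) mod 2π = 3.760177 rad, q = (φ − β) mod 2π = 5.556390 rad → L = 6.02·(3.760177 + 12.629932 + 5.556390) = 6.02·21.946499 = 132.117926 m
LSR: p² = d² − 2 + 2cos(α−β) + 2d(sin α + sin β) = 130.219659; p = √p² = 11.411383; φ = atan2(−cos α − cos β, d + sin α + sin β) − atan2(−2, p) = 0.178272 rad; t = (φ − α) mod 2π = 2.837621 rad, q = (φ − β) mod 2π = 5.871003 rad → L = 6.02·(2.837621 + 11.411383 + 5.871003) = 6.02·20.120006 = 121.122439 m
RSL: p² = d² − 2 + 2cos(α−β) − 2d(sin α + sin β) = 125.945927; p = √p² = 11.222563; φ = atan2(cos α + cos β, d − sin α − sin β) − atan2(2, p) = -0.181209 rad; t = (α − φ) mod 2π = 3.805046 rad, q = (β − φ) mod 2π = 0.771664 rad → L = 6.02·(3.805046 + 11.222563 + 0.771664) = 6.02·15.799273 = 95.111623 m
RLR: c = (6 − d² + 2cos(α−β) + 2d(sin α − sin β))/8 = -18.939397, |c| > 1 → infeasible
LRL: c = (6 − d² + 2cos(α−β) − 2d(sin α − sin β))/8 = -13.075452, |c| > 1 → infeasible
Shortest: LSL with L = 83.444955 m ≈ 83.4450 m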